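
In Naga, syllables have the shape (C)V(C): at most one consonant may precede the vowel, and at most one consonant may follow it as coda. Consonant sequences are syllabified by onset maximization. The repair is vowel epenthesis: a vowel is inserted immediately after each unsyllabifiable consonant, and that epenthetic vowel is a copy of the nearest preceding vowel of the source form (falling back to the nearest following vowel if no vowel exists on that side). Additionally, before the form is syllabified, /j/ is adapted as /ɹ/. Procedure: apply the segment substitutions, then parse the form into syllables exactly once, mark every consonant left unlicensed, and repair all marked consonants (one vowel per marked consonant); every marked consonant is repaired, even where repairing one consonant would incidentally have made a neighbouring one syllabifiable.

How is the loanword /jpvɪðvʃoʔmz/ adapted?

ɹɪpɪvɪðvɪʃoʔmozo

Substitution: /j/ → /ɹ/, giving /ɹpvɪðvʃoʔmz/.
Syllabifying with onset maximization leaves /ɹ/, /p/, /v/, /m/, /z/ stranded (at most one coda consonant is licensed; onsets are limited to one consonant).
Each unlicensed consonant becomes the onset of a new syllable: /ɹ/ → /ɹɪ/, /p/ → /pɪ/, /v/ → /vɪ/, /m/ → /mo/, /z/ → /zo/.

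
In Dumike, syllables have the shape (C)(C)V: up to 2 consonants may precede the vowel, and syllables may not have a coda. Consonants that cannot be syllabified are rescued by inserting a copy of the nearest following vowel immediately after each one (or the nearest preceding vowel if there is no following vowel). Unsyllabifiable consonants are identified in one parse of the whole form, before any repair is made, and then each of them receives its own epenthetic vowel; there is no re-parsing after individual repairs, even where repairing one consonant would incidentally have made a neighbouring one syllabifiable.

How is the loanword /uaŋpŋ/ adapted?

uaŋapaŋa

The consonants /ŋ/, /p/, /ŋ/ cannot be parsed into a legal (C)(C)V syllable (no codas are permitted; onsets may contain at most 2 consonants).
Inserting the epenthetic vowel yields /ŋ/ → /ŋa/, /p/ → /pa/, /ŋ/ → /ŋa/.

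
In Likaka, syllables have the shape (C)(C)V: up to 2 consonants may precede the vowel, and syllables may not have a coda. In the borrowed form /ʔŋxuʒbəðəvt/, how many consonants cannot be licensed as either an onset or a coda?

Under (C)(C)V, the unsyllabifiable consonants are /ʔ/, /v/, /t/ (no codas are permitted; onsets may contain at most 2 consonants).

3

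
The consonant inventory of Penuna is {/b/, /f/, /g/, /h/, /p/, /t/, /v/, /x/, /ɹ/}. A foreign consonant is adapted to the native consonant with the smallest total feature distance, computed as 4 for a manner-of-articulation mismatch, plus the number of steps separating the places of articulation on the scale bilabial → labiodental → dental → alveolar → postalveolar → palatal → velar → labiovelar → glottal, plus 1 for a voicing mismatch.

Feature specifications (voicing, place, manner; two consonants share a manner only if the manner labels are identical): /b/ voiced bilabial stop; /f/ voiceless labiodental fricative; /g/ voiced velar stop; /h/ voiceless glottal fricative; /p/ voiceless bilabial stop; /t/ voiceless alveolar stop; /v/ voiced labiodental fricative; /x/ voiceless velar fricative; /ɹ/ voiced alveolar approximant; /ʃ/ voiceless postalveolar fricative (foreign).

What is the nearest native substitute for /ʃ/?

/x/ is closest: same manner (fricative), place distance 2 (postalveolar→velar), same voicing; total 2. Next closest is /f/ at distance 3.

x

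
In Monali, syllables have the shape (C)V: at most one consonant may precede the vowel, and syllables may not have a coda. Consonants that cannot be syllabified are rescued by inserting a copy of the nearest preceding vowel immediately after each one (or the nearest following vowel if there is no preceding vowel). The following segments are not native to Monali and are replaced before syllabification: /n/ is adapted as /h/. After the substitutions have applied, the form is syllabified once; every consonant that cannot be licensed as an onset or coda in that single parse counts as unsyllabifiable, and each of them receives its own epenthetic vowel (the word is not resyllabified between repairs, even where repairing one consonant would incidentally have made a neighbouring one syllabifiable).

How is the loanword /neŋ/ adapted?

heŋe

Substitution: /n/ → /h/, giving /heŋ/.
The consonants /ŋ/ cannot be parsed into a legal (C)V syllable (no codas are permitted; onsets are limited to one consonant).
Epenthesis after each stranded consonant: /ŋ/ → /ŋe/.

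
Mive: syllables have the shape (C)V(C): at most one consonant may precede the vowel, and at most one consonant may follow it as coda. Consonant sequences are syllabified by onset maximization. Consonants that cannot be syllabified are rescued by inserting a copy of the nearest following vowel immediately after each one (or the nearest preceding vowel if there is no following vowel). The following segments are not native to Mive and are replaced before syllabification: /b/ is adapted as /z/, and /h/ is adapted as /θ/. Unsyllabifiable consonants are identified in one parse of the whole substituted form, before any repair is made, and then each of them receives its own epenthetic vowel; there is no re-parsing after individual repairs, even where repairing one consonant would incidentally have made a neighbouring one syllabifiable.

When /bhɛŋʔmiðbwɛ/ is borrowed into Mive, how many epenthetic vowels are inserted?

After substitution the input is /zθɛŋʔmiðzwɛ/.
The unsyllabifiable consonants are /z/, /ʔ/, /z/; each receives one epenthetic vowel.

3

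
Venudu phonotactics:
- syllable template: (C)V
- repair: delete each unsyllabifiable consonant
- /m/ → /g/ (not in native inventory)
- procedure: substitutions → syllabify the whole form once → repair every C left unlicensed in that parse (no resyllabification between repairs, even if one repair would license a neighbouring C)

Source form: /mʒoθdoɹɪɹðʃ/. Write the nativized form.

ʒodoɹɪ

Substitution: /m/ → /g/, giving /gʒoθdoɹɪɹðʃ/.
The consonants /g/, /θ/, /ɹ/, /ð/, /ʃ/ cannot be parsed into a legal (C)V syllable (no codas are permitted; onsets are limited to one consonant).
Deletion applies to /g/, /θ/, /ɹ/, /ð/, /ʃ/.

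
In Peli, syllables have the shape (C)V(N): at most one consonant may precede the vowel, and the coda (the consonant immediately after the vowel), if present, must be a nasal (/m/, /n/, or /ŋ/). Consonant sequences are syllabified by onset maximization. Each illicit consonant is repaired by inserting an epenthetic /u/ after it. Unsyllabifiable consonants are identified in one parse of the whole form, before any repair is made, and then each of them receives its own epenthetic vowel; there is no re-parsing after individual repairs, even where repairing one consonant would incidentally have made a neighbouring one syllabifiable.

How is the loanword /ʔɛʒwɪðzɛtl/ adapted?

Under (C)V(N), the unsyllabifiable consonants are /ʒ/, /ð/, /t/, /l/ (only a nasal (/m/, /n/, or /ŋ/) is licensed in coda position; onsets are limited to one consonant).
Each unlicensed consonant becomes the onset of a new syllable: /ʒ/ → /ʒu/, /ð/ → /ðu/, /t/ → /tu/, /l/ → /lu/.

ʔɛʒuwɪðuzɛtulu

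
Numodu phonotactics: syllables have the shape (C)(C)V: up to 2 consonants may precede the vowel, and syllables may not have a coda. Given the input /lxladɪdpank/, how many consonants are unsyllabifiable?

The consonants /l/, /n/, /k/ cannot be parsed into a legal (C)(C)V syllable (no codas are permitted; onsets may contain at most 2 consonants).

3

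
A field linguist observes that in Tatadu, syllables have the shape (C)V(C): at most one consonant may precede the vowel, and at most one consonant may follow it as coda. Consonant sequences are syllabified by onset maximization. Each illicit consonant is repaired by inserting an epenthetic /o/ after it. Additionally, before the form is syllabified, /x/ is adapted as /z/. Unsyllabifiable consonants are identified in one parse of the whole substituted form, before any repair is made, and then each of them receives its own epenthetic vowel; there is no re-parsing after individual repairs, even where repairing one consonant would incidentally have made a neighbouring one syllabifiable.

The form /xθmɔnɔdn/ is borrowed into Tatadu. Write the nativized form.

zoθomɔnɔdno

Substitution: /x/ → /z/, giving /zθmɔnɔdn/.
The consonants /z/, /θ/, /n/ cannot be parsed into a legal (C)V(C) syllable (at most one coda consonant is licensed; onsets are limited to one consonant).
Each unlicensed consonant becomes the onset of a new syllable: /z/ → /zo/, /θ/ → /θo/, /n/ → /no/.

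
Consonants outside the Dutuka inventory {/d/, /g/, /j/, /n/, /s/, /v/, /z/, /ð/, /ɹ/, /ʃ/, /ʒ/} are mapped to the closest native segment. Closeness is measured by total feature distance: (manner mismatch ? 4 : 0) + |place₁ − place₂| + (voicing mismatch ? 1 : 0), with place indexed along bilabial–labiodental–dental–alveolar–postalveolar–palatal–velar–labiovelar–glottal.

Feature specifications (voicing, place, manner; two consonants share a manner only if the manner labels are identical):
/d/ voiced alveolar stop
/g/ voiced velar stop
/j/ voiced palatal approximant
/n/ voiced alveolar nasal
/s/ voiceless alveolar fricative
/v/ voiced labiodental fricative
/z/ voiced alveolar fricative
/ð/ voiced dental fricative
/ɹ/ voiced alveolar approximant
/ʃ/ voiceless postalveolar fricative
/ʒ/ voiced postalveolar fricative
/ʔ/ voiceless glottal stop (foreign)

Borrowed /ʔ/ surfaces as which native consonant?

g

/g/ is closest: same manner (stop), place distance 2 (glottal→velar), voicing differs (+1); total 3. Next closest is /d/ at distance 6.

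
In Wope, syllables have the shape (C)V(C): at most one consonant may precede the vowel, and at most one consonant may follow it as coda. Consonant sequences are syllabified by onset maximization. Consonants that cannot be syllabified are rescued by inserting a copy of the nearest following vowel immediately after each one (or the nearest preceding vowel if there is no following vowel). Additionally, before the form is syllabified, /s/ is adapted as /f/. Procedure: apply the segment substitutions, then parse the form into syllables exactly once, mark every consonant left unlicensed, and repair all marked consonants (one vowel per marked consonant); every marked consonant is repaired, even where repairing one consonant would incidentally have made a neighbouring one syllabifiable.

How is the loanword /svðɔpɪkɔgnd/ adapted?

Substitution: /s/ → /f/, giving /fvðɔpɪkɔgnd/.
Syllabifying with onset maximization leaves /f/, /v/, /n/, /d/ stranded (at most one coda consonant is licensed; onsets are limited to one consonant).
Epenthesis after each stranded consonant: /f/ → /fɔ/, /v/ → /vɔ/, /n/ → /nɔ/, /d/ → /dɔ/.

fɔvɔðɔpɪkɔgnɔdɔ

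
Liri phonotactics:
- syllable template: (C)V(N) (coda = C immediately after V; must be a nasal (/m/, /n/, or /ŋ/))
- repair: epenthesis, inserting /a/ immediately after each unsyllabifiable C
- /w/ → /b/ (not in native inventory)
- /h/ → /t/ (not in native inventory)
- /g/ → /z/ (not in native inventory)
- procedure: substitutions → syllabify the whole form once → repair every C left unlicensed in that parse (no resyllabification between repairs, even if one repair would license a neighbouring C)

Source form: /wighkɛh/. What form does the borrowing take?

Substitution: /w/ → /b/, /g/ → /z/, /h/ → /t/, giving /biztkɛt/.
The consonants /z/, /t/, /t/ cannot be parsed into a legal (C)V(N) syllable (only a nasal (/m/, /n/, or /ŋ/) is licensed in coda position; onsets are limited to one consonant).
Epenthesis after each stranded consonant: /z/ → /za/, /t/ → /ta/, /t/ → /ta/.

bizatakɛta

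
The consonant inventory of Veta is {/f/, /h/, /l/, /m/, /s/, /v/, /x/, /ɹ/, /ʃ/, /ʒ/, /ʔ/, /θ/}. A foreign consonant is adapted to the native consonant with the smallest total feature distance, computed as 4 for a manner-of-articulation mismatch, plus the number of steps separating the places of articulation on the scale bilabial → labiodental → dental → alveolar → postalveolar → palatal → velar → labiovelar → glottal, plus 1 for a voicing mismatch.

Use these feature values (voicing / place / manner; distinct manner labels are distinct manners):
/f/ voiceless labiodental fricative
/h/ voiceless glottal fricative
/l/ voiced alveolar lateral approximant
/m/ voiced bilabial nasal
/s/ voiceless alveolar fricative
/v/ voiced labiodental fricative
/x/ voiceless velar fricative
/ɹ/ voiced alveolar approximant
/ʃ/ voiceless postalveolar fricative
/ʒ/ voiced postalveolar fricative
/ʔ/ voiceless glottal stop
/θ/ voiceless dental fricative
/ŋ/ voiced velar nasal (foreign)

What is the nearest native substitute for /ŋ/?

x

/x/ is closest: manner differs (nasal→fricative, +4), place distance 0 (velar→velar), voicing differs (+1); total 5. Next closest is /m/ at distance 6.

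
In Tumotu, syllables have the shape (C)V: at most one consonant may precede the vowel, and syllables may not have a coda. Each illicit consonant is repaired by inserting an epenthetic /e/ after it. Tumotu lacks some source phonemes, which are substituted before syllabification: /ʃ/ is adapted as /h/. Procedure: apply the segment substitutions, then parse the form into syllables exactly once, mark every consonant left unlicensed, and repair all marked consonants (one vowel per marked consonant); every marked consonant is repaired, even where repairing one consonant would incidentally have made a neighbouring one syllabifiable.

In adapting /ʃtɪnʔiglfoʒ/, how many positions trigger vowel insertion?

After substitution the input is /htɪnʔiglfoʒ/.
The unsyllabifiable consonants are /h/, /n/, /g/, /l/, /ʒ/; each receives one epenthetic vowel.

5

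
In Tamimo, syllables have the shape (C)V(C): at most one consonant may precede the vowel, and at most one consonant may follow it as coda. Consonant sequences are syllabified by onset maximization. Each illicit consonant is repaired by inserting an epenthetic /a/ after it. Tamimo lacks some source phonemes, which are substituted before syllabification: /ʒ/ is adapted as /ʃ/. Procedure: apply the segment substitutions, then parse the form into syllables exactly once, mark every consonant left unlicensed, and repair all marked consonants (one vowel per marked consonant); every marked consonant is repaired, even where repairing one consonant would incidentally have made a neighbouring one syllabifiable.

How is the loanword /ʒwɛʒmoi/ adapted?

Substitution: /ʒ/ → /ʃ/, giving /ʃwɛʃmoi/.
The consonants /ʃ/ cannot be parsed into a legal (C)V(C) syllable (at most one coda consonant is licensed; onsets are limited to one consonant).
Inserting the epenthetic vowel yields /ʃ/ → /ʃa/.

ʃawɛʃmoi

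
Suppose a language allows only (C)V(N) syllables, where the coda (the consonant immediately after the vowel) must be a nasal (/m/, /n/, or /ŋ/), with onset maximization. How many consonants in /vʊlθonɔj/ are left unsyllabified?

Under (C)V(N), the unsyllabifiable consonants are /l/, /j/ (only a nasal (/m/, /n/, or /ŋ/) is licensed in coda position; onsets are limited to one consonant).

2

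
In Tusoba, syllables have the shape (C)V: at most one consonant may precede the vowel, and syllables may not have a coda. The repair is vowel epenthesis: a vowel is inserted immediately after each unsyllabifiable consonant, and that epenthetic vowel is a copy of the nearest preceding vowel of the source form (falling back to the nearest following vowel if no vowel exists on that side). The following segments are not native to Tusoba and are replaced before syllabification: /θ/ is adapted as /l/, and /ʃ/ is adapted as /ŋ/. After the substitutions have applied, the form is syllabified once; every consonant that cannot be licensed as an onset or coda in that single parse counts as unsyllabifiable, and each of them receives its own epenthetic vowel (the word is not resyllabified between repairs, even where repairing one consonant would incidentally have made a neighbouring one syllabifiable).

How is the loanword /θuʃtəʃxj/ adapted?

luŋutəŋəxəjə

Substitution: /θ/ → /l/, /ʃ/ → /ŋ/, giving /luŋtəŋxj/.
Syllabifying with onset maximization leaves /ŋ/, /ŋ/, /x/, /j/ stranded (no codas are permitted; onsets are limited to one consonant).
Inserting the epenthetic vowel yields /ŋ/ → /ŋu/, /ŋ/ → /ŋə/, /x/ → /xə/, /j/ → /jə/.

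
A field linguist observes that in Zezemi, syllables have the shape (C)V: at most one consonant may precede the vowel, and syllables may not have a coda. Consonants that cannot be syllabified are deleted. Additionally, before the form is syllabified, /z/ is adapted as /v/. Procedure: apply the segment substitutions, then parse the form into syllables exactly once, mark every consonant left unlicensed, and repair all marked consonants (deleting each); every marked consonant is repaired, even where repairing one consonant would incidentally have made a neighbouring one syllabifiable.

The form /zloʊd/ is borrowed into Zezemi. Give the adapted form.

loʊ

Substitution: /z/ → /v/, giving /vloʊd/.
Syllabifying with onset maximization leaves /v/, /d/ stranded (no codas are permitted; onsets are limited to one consonant).
Deleting the stranded consonants removes /v/, /d/.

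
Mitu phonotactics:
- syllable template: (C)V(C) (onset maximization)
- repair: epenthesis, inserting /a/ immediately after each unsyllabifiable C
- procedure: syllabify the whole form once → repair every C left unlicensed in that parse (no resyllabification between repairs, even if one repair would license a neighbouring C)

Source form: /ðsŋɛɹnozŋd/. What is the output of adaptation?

Under (C)V(C), the unsyllabifiable consonants are /ð/, /s/, /ŋ/, /d/ (at most one coda consonant is licensed; onsets are limited to one consonant).
Inserting the epenthetic vowel yields /ð/ → /ða/, /s/ → /sa/, /ŋ/ → /ŋa/, /d/ → /da/.

ðasaŋɛɹnozŋada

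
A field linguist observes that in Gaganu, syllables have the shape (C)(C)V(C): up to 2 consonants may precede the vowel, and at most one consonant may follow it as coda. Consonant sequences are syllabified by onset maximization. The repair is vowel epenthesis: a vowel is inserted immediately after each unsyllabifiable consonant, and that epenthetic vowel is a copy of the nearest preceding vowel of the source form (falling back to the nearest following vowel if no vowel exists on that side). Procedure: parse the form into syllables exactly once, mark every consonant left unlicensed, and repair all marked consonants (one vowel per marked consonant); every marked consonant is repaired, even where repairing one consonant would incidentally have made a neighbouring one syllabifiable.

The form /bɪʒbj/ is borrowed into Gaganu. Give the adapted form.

bɪʒbɪjɪ

Syllabifying with onset maximization leaves /b/, /j/ stranded (at most one coda consonant is licensed; onsets may contain at most 2 consonants).
Epenthesis after each stranded consonant: /b/ → /bɪ/, /j/ → /jɪ/.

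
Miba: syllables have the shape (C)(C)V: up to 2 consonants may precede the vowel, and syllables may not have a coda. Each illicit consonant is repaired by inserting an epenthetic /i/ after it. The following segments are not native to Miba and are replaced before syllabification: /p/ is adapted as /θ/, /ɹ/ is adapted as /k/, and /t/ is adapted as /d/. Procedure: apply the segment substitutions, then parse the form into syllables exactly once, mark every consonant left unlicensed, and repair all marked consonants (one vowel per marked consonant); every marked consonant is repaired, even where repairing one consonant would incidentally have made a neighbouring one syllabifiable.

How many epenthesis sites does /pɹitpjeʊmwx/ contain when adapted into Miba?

4

After substitution the input is /θkidθjeʊmwx/.
The unsyllabifiable consonants are /d/, /m/, /w/, /x/; each receives one epenthetic vowel.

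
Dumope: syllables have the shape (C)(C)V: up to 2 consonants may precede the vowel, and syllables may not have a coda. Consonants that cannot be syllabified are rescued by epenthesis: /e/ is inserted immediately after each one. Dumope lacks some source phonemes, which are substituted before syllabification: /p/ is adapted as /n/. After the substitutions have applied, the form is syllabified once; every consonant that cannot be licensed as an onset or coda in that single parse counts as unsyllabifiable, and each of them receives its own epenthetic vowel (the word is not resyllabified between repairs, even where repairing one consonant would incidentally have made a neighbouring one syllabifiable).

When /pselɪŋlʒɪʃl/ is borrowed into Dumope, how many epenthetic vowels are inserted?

After substitution the input is /nselɪŋlʒɪʃl/.
The unsyllabifiable consonants are /ŋ/, /ʃ/, /l/; each receives one epenthetic vowel.

3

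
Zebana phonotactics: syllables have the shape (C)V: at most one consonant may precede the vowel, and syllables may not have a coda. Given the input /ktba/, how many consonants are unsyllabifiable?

2

The consonants /k/, /t/ cannot be parsed into a legal (C)V syllable (no codas are permitted; onsets are limited to one consonant).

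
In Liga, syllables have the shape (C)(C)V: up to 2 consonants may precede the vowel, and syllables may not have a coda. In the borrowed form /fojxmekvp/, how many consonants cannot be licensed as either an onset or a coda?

4

Under (C)(C)V, the unsyllabifiable consonants are /j/, /k/, /v/, /p/ (no codas are permitted; onsets may contain at most 2 consonants).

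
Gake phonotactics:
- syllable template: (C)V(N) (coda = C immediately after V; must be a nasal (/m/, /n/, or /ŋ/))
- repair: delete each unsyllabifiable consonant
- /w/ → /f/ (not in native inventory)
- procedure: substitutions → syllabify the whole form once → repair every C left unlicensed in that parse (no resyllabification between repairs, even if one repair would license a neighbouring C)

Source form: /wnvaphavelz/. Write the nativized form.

vahave

Substitution: /w/ → /f/, giving /fnvaphavelz/.
Syllabifying with onset maximization leaves /f/, /n/, /p/, /l/, /z/ stranded (only a nasal (/m/, /n/, or /ŋ/) is licensed in coda position; onsets are limited to one consonant).
Each unlicensed consonant is deleted: /f/, /n/, /p/, /l/, /z/.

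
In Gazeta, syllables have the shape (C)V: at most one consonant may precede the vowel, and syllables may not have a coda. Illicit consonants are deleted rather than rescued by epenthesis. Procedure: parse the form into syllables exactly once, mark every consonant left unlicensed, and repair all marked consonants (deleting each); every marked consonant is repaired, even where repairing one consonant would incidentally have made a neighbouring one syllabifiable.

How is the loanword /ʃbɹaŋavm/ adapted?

ɹaŋa

The consonants /ʃ/, /b/, /v/, /m/ cannot be parsed into a legal (C)V syllable (no codas are permitted; onsets are limited to one consonant).
Each unlicensed consonant is deleted: /ʃ/, /b/, /v/, /m/.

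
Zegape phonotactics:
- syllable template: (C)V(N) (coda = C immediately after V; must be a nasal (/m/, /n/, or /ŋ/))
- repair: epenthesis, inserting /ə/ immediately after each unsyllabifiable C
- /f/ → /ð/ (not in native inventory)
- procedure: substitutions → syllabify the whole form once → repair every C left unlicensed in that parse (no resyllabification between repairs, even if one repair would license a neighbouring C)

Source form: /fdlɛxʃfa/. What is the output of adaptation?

Substitution: /f/ → /ð/, giving /ðdlɛxʃða/.
Syllabifying with onset maximization leaves /ð/, /d/, /x/, /ʃ/ stranded (only a nasal (/m/, /n/, or /ŋ/) is licensed in coda position; onsets are limited to one consonant).
Inserting the epenthetic vowel yields /ð/ → /ðə/, /d/ → /də/, /x/ → /xə/, /ʃ/ → /ʃə/.

ðədəlɛxəʃəða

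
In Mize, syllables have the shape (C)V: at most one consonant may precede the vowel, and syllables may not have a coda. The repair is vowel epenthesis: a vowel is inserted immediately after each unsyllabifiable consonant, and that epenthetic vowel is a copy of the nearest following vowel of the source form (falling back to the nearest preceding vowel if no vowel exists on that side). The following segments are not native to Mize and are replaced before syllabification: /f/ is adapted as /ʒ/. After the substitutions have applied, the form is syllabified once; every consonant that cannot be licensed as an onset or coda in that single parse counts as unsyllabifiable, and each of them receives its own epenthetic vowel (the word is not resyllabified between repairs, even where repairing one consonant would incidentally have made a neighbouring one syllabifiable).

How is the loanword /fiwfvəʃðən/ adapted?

Substitution: /f/ → /ʒ/, giving /ʒiwʒvəʃðən/.
The consonants /w/, /ʒ/, /ʃ/, /n/ cannot be parsed into a legal (C)V syllable (no codas are permitted; onsets are limited to one consonant).
Each unlicensed consonant becomes the onset of a new syllable: /w/ → /wə/, /ʒ/ → /ʒə/, /ʃ/ → /ʃə/, /n/ → /nə/.

ʒiwəʒəvəʃəðənə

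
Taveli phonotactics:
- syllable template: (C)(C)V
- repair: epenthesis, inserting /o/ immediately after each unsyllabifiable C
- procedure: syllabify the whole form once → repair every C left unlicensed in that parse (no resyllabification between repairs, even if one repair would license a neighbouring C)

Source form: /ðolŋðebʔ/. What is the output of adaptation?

ðoloŋðeboʔo

Syllabifying with onset maximization leaves /l/, /b/, /ʔ/ stranded (no codas are permitted; onsets may contain at most 2 consonants).
Epenthesis after each stranded consonant: /l/ → /lo/, /b/ → /bo/, /ʔ/ → /ʔo/.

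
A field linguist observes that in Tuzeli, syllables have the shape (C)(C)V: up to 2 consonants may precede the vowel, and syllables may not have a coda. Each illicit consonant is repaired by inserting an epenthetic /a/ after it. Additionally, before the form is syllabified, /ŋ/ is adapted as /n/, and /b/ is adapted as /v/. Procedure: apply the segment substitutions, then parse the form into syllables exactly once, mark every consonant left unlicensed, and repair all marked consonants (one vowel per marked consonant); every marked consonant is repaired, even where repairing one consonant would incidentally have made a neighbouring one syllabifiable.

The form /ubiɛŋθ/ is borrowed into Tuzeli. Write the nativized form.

Substitution: /b/ → /v/, /ŋ/ → /n/, giving /uviɛnθ/.
The consonants /n/, /θ/ cannot be parsed into a legal (C)(C)V syllable (no codas are permitted; onsets may contain at most 2 consonants).
Epenthesis after each stranded consonant: /n/ → /na/, /θ/ → /θa/.

uviɛnaθa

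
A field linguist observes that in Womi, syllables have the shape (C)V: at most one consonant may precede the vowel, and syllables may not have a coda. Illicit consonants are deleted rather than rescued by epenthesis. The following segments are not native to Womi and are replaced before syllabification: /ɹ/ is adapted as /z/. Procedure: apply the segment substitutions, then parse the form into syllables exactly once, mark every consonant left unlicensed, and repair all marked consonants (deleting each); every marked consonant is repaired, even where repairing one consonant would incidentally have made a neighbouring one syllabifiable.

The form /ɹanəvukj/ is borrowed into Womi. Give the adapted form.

Substitution: /ɹ/ → /z/, giving /zanəvukj/.
The consonants /k/, /j/ cannot be parsed into a legal (C)V syllable (no codas are permitted; onsets are limited to one consonant).
Each unlicensed consonant is deleted: /k/, /j/.

zanəvu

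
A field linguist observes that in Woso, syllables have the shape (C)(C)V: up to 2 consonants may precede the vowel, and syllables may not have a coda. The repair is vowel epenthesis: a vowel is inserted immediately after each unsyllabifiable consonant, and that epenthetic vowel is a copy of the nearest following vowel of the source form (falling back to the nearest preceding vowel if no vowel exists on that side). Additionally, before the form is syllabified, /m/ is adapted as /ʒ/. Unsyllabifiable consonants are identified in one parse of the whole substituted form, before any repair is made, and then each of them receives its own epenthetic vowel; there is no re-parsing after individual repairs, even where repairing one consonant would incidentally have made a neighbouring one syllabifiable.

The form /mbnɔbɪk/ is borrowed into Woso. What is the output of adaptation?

ʒɔbnɔbɪkɪ

Substitution: /m/ → /ʒ/, giving /ʒbnɔbɪk/.
Syllabifying with onset maximization leaves /ʒ/, /k/ stranded (no codas are permitted; onsets may contain at most 2 consonants).
Epenthesis after each stranded consonant: /ʒ/ → /ʒɔ/, /k/ → /kɪ/.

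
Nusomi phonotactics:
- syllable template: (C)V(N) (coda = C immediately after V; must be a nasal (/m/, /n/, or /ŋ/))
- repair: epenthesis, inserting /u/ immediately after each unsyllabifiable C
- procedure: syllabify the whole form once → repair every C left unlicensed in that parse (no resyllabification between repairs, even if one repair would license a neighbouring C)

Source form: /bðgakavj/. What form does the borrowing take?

buðugakavuju

Under (C)V(N), the unsyllabifiable consonants are /b/, /ð/, /v/, /j/ (only a nasal (/m/, /n/, or /ŋ/) is licensed in coda position; onsets are limited to one consonant).
Inserting the epenthetic vowel yields /b/ → /bu/, /ð/ → /ðu/, /v/ → /vu/, /j/ → /ju/.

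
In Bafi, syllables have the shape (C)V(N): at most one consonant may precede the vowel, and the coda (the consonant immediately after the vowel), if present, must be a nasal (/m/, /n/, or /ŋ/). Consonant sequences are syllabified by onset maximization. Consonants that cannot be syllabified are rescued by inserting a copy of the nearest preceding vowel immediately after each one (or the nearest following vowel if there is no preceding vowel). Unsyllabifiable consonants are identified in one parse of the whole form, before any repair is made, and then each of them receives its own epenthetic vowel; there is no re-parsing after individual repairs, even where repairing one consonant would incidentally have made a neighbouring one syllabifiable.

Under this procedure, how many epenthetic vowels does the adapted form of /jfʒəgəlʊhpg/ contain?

The unsyllabifiable consonants are /j/, /f/, /h/, /p/, /g/; each receives one epenthetic vowel.

5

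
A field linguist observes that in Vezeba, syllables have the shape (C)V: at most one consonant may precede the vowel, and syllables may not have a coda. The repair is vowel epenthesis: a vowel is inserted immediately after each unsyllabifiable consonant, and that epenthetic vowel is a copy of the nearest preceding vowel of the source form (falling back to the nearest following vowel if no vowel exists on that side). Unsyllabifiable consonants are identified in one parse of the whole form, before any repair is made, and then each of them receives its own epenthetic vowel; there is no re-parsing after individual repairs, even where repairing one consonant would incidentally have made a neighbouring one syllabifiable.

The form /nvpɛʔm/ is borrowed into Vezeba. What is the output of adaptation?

nɛvɛpɛʔɛmɛ

Syllabifying with onset maximization leaves /n/, /v/, /ʔ/, /m/ stranded (no codas are permitted; onsets are limited to one consonant).
Epenthesis after each stranded consonant: /n/ → /nɛ/, /v/ → /vɛ/, /ʔ/ → /ʔɛ/, /m/ → /mɛ/.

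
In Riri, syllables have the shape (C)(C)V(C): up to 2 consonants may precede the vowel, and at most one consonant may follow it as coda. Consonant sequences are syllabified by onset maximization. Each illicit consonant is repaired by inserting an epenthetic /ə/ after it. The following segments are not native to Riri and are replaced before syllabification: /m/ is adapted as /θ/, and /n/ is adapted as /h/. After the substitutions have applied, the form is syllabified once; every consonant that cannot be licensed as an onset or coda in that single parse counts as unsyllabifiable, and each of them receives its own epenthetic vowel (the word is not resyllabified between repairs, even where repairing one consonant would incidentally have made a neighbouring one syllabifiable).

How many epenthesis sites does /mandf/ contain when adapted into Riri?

2

After substitution the input is /θahdf/.
The unsyllabifiable consonants are /d/, /f/; each receives one epenthetic vowel.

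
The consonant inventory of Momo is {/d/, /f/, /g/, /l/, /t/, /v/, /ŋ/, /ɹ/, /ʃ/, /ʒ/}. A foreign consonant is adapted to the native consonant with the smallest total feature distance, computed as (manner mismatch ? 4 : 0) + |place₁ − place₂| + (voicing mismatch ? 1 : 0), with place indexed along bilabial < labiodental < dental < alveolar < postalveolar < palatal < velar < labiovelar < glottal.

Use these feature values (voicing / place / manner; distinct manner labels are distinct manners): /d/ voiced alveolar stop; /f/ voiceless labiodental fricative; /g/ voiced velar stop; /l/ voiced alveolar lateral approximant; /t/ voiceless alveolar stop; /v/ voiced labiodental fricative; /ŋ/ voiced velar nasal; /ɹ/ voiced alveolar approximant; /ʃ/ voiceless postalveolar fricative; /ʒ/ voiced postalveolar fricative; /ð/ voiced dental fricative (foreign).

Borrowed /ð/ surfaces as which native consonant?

/v/ is closest: same manner (fricative), place distance 1 (dental→labiodental), same voicing; total 1. Next closest is /f/ at distance 2.

v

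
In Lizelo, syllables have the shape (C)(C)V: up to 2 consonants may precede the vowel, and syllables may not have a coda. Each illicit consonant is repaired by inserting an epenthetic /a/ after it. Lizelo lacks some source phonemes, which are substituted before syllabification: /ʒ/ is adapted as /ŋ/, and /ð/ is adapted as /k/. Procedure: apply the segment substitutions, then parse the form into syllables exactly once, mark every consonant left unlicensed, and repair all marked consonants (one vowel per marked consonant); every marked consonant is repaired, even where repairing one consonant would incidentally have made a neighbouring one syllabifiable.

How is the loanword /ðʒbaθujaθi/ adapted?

Substitution: /ð/ → /k/, /ʒ/ → /ŋ/, giving /kŋbaθujaθi/.
Under (C)(C)V, the unsyllabifiable consonants are /k/ (no codas are permitted; onsets may contain at most 2 consonants).
Epenthesis after each stranded consonant: /k/ → /ka/.

kaŋbaθujaθi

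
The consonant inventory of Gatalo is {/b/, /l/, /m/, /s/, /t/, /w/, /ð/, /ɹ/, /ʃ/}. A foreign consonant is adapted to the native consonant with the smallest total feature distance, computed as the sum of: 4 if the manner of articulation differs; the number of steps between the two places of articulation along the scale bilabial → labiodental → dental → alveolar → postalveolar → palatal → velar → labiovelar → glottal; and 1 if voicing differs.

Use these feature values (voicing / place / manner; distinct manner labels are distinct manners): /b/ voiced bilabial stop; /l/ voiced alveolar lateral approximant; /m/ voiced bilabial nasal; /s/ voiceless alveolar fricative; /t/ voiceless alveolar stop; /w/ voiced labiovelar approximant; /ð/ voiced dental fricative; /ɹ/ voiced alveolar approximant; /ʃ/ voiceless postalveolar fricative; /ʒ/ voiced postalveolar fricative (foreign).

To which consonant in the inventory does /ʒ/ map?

/ʃ/ is closest: same manner (fricative), place distance 0 (postalveolar→postalveolar), voicing differs (+1); total 1. Next closest is /s/ at distance 2.

ʃ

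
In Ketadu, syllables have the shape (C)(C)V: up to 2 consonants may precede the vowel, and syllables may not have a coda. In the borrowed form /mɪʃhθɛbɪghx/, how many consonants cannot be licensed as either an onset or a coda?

4

Under (C)(C)V, the unsyllabifiable consonants are /ʃ/, /g/, /h/, /x/ (no codas are permitted; onsets may contain at most 2 consonants).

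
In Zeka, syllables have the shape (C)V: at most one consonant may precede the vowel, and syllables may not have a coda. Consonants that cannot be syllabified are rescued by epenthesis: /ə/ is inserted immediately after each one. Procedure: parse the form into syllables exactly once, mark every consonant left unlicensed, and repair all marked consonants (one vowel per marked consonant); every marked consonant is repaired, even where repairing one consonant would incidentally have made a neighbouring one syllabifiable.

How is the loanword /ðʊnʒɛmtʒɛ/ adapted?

ðʊnəʒɛmətəʒɛ

Syllabifying with onset maximization leaves /n/, /m/, /t/ stranded (no codas are permitted; onsets are limited to one consonant).
Epenthesis after each stranded consonant: /n/ → /nə/, /m/ → /mə/, /t/ → /tə/.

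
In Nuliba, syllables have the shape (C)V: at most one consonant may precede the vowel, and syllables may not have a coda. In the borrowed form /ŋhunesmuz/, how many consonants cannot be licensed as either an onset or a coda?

The consonants /ŋ/, /s/, /z/ cannot be parsed into a legal (C)V syllable (no codas are permitted; onsets are limited to one consonant).

3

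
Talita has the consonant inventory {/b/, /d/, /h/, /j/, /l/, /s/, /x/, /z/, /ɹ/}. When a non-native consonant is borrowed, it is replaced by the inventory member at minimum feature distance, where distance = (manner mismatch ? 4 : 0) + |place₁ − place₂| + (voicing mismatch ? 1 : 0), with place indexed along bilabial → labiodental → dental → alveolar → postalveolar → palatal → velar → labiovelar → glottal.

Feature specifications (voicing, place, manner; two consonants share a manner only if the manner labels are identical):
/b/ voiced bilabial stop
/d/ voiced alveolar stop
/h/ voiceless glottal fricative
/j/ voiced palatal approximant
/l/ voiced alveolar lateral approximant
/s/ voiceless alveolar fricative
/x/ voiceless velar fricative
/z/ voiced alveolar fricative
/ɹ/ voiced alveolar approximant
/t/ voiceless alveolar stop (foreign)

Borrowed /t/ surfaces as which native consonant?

d

/d/ is closest: same manner (stop), place distance 0 (alveolar→alveolar), voicing differs (+1); total 1. Next closest is /b/ at distance 4.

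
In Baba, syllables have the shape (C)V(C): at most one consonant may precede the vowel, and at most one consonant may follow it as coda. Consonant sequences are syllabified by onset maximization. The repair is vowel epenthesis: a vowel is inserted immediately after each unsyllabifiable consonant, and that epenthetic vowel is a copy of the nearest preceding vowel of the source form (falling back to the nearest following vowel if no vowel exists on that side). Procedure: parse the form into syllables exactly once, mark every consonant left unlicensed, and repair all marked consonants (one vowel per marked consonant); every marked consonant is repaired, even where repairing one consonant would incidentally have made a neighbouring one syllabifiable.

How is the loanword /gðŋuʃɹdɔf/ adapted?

Syllabifying with onset maximization leaves /g/, /ð/, /ɹ/ stranded (at most one coda consonant is licensed; onsets are limited to one consonant).
Each unlicensed consonant becomes the onset of a new syllable: /g/ → /gu/, /ð/ → /ðu/, /ɹ/ → /ɹu/.

guðuŋuʃɹudɔf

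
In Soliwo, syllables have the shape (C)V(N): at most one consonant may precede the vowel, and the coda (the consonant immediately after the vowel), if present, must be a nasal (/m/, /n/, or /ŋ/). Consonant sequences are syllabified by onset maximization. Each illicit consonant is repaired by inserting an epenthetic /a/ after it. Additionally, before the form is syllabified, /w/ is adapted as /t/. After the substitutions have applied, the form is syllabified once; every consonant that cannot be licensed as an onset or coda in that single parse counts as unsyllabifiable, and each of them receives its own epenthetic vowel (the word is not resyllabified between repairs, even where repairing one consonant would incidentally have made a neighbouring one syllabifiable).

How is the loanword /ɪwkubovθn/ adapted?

ɪtakubovaθana

Substitution: /w/ → /t/, giving /ɪtkubovθn/.
Syllabifying with onset maximization leaves /t/, /v/, /θ/, /n/ stranded (only a nasal (/m/, /n/, or /ŋ/) is licensed in coda position; onsets are limited to one consonant).
Epenthesis after each stranded consonant: /t/ → /ta/, /v/ → /va/, /θ/ → /θa/, /n/ → /na/.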